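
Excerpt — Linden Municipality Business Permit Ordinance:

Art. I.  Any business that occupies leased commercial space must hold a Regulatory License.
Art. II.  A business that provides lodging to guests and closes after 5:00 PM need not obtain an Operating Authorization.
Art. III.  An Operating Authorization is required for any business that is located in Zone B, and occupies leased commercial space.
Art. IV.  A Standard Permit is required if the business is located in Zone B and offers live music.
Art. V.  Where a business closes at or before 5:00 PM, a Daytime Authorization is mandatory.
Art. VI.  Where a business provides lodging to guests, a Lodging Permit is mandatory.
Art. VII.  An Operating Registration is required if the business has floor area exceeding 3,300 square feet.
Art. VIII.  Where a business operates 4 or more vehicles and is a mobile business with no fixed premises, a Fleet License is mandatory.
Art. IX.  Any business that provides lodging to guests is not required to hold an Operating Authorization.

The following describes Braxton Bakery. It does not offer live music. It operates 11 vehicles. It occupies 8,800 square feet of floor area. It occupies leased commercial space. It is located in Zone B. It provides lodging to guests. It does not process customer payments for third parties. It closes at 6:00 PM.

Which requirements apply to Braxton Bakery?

Lodging Permit, Operating Registration, Regulatory License

Art. I. occupies leased commercial space → Regulatory License required.
Art. II. provides lodging to guests; closes 6:00 PM, after 5:00 PM → exempt from Operating Authorization.
Art. III. is located in Zone B; occupies leased commercial space → Operating Authorization required.
Art. IV. is located in Zone B; does not offer live music → Standard Permit not required.
Art. V. closes 6:00 PM, after 5:00 PM → Daytime Authorization not required.
Art. VI. provides lodging to guests → Lodging Permit required.
Art. VII. floor area 8,800 square feet > 3,300 square feet → Operating Registration required.
Art. VIII. vehicles 11 ≥ 4; occupies leased commercial space (not: is a mobile business with no fixed premises) → Fleet License not required.
Art. IX. provides lodging to guests → exempt from Operating Authorization.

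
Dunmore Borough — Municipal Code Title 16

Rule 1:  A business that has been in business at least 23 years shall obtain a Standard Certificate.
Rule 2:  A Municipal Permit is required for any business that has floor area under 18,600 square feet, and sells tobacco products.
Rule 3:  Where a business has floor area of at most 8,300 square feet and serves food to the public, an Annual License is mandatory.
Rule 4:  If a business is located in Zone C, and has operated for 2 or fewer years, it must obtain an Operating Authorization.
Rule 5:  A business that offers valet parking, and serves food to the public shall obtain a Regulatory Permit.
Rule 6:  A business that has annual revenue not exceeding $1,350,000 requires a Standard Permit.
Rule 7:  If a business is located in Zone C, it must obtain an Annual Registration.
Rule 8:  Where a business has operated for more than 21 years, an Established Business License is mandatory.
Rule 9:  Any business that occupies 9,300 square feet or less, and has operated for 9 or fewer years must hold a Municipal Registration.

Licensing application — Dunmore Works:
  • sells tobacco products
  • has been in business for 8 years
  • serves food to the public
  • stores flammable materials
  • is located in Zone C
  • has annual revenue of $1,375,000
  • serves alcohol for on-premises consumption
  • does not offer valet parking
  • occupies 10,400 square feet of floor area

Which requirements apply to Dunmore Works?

Annual Registration, Municipal Permit

Rule 1: years in business 8 < 23 → Standard Certificate not required.
Rule 2: floor area 10,400 square feet < 18,600 square feet; sells tobacco products → Municipal Permit required.
Rule 3: floor area 10,400 square feet > 8,300 square feet; serves food to the public → Annual License not required.
Rule 4: is located in Zone C; years in business 8 > 2 → Operating Authorization not required.
Rule 5: does not offer valet parking; serves food to the public → Regulatory Permit not required.
Rule 6: revenue $1,375,000 > $1,350,000 → Standard Permit not required.
Rule 7: is located in Zone C → Annual Registration required.
Rule 8: years in business 8 ≤ 21 → Established Business License not required.
Rule 9: floor area 10,400 square feet > 9,300 square feet; years in business 8 ≤ 9 → Municipal Registration not required.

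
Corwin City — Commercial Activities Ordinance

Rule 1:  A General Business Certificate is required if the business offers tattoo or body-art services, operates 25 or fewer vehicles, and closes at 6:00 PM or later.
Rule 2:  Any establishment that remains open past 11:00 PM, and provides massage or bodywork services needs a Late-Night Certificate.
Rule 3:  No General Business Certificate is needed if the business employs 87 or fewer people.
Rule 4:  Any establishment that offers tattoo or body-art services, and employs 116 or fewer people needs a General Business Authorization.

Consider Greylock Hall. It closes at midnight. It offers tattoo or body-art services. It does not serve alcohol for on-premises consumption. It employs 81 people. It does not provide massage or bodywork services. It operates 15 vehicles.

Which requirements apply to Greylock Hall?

General Business Authorization

Rule 1: offers tattoo or body-art services; vehicles 15 ≤ 25; closes midnight, after 6:00 PM → General Business Certificate required.
Rule 2: closes midnight, after 11:00 PM; does not provide massage or bodywork services → Late-Night Certificate not required.
Rule 3: employees 81 ≤ 87 → exempt from General Business Certificate.
Rule 4: offers tattoo or body-art services; employees 81 ≤ 116 → General Business Authorization required.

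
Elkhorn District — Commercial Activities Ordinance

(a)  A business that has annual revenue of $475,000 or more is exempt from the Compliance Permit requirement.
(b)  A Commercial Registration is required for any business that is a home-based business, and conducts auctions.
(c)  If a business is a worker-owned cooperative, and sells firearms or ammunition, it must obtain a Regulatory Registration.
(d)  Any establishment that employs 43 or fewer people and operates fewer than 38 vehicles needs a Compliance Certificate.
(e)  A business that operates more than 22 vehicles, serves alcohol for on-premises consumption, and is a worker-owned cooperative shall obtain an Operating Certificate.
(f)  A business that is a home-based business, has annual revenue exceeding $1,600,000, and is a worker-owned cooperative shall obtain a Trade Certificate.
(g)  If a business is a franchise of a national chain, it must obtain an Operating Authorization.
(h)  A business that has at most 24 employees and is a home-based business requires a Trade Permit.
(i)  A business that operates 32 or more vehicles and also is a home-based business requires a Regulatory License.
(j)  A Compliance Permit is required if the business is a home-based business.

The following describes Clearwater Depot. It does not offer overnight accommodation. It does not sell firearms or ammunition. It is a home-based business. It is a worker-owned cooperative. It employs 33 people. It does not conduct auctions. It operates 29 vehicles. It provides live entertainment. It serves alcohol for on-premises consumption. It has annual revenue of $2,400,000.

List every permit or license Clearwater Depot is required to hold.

Compliance Certificate, Operating Certificate, Trade Certificate

(a) revenue $2,400,000 ≥ $475,000 → exempt from Compliance Permit.
(b) is a home-based business; does not conduct auctions → Commercial Registration not required.
(c) is a worker-owned cooperative; does not sell firearms or ammunition → Regulatory Registration not required.
(d) employees 33 ≤ 43; vehicles 29 < 38 → Compliance Certificate required.
(e) vehicles 29 > 22; serves alcohol for on-premises consumption; is a worker-owned cooperative → Operating Certificate required.
(f) is a home-based business; revenue $2,400,000 > $1,600,000; is a worker-owned cooperative → Trade Certificate required.
(g) is a worker-owned cooperative (not: is a franchise of a national chain) → Operating Authorization not required.
(h) employees 33 > 24; is a home-based business → Trade Permit not required.
(i) vehicles 29 < 32; is a home-based business → Regulatory License not required.
(j) is a home-based business → Compliance Permit required.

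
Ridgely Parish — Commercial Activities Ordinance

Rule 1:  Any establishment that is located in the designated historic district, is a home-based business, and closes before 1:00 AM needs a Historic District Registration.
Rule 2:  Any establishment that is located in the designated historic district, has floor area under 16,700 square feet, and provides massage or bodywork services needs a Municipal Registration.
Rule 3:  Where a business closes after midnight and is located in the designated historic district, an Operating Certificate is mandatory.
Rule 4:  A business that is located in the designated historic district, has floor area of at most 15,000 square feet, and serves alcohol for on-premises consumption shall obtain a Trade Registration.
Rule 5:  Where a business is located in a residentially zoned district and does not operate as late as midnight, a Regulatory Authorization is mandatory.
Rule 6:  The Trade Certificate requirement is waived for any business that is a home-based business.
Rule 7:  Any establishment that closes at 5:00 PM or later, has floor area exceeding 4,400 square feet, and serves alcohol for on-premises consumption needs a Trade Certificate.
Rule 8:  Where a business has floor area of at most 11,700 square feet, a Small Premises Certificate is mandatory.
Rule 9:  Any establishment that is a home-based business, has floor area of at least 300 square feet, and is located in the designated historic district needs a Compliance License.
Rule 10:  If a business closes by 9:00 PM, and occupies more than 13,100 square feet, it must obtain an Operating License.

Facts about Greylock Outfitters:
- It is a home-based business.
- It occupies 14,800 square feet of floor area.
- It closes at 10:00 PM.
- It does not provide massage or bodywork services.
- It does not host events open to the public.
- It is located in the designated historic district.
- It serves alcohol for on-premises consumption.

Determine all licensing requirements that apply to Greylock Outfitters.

Compliance License, Historic District Registration, Trade Registration

Rule 1: is located in the designated historic district; is a home-based business; closes 10:00 PM, at/before 1:00 AM → Historic District Registration required.
Rule 2: is located in the designated historic district; floor area 14,800 square feet < 16,700 square feet; does not provide massage or bodywork services → Municipal Registration not required.
Rule 3: closes 10:00 PM, at/before midnight; is located in the designated historic district → Operating Certificate not required.
Rule 4: is located in the designated historic district; floor area 14,800 square feet ≤ 15,000 square feet; serves alcohol for on-premises consumption → Trade Registration required.
Rule 5: is located in the designated historic district (not: is located in a residentially zoned district); closes 10:00 PM, at/before midnight → Regulatory Authorization not required.
Rule 6: is a home-based business → exempt from Trade Certificate.
Rule 7: closes 10:00 PM, after 5:00 PM; floor area 14,800 square feet > 4,400 square feet; serves alcohol for on-premises consumption → Trade Certificate required.
Rule 8: floor area 14,800 square feet > 11,700 square feet → Small Premises Certificate not required.
Rule 9: is a home-based business; floor area 14,800 square feet ≥ 300 square feet; is located in the designated historic district → Compliance License required.
Rule 10: closes 10:00 PM, after 9:00 PM; floor area 14,800 square feet > 13,100 square feet → Operating License not required.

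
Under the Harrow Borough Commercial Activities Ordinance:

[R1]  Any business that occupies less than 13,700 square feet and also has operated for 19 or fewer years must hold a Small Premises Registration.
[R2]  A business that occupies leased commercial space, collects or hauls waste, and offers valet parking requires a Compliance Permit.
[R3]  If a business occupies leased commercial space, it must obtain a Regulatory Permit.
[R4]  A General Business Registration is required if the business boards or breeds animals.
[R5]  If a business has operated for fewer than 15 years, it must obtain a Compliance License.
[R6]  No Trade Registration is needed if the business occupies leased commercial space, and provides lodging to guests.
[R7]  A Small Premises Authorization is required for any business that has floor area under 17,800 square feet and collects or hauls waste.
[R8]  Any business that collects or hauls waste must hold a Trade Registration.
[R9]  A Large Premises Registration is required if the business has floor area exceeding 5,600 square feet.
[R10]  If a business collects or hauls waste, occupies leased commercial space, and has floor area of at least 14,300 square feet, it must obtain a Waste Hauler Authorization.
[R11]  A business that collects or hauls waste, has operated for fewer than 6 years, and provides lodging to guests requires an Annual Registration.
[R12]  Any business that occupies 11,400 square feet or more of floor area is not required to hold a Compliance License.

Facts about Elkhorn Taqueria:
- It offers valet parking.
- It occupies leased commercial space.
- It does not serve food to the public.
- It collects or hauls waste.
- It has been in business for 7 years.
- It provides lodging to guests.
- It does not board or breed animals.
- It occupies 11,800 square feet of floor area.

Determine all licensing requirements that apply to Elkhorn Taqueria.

Compliance Permit, Large Premises Registration, Regulatory Permit, Small Premises Authorization, Small Premises Registration

[R1] floor area 11,800 square feet < 13,700 square feet; years in business 7 ≤ 19 → Small Premises Registration required.
[R2] occupies leased commercial space; collects or hauls waste; offers valet parking → Compliance Permit required.
[R3] occupies leased commercial space → Regulatory Permit required.
[R4] does not board or breed animals → General Business Registration not required.
[R5] years in business 7 < 15 → Compliance License required.
[R6] occupies leased commercial space; provides lodging to guests → exempt from Trade Registration.
[R7] floor area 11,800 square feet < 17,800 square feet; collects or hauls waste → Small Premises Authorization required.
[R8] collects or hauls waste → Trade Registration required.
[R9] floor area 11,800 square feet > 5,600 square feet → Large Premises Registration required.
[R10] collects or hauls waste; occupies leased commercial space; floor area 11,800 square feet < 14,300 square feet → Waste Hauler Authorization not required.
[R11] collects or hauls waste; years in business 7 ≥ 6; provides lodging to guests → Annual Registration not required.
[R12] floor area 11,800 square feet ≥ 11,400 square feet → exempt from Compliance License.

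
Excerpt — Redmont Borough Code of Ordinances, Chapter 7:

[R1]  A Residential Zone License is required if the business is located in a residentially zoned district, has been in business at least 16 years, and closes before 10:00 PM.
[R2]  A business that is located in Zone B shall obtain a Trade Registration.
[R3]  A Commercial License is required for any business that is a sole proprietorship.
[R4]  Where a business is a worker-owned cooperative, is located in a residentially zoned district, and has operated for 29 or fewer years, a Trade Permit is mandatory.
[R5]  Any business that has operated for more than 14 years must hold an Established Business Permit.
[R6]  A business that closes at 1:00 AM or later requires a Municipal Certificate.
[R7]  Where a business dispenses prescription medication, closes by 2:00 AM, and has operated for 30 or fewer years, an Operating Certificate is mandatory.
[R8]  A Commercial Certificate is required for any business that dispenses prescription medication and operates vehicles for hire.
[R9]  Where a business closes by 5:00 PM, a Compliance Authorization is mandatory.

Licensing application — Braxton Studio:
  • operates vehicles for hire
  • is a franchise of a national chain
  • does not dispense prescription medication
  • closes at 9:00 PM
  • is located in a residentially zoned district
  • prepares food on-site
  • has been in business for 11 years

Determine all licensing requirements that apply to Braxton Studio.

[R1] is located in a residentially zoned district; years in business 11 < 16; closes 9:00 PM, at/before 10:00 PM → Residential Zone License not required.
[R2] is located in a residentially zoned district (not: is located in Zone B) → Trade Registration not required.
[R3] is a franchise of a national chain (not: is a sole proprietorship) → Commercial License not required.
[R4] is a franchise of a national chain (not: is a worker-owned cooperative); is located in a residentially zoned district; years in business 11 ≤ 29 → Trade Permit not required.
[R5] years in business 11 ≤ 14 → Established Business Permit not required.
[R6] closes 9:00 PM, at/before 1:00 AM → Municipal Certificate not required.
[R7] does not dispense prescription medication; closes 9:00 PM, at/before 2:00 AM; years in business 11 ≤ 30 → Operating Certificate not required.
[R8] does not dispense prescription medication; operates vehicles for hire → Commercial Certificate not required.
[R9] closes 9:00 PM, after 5:00 PM → Compliance Authorization not required.

None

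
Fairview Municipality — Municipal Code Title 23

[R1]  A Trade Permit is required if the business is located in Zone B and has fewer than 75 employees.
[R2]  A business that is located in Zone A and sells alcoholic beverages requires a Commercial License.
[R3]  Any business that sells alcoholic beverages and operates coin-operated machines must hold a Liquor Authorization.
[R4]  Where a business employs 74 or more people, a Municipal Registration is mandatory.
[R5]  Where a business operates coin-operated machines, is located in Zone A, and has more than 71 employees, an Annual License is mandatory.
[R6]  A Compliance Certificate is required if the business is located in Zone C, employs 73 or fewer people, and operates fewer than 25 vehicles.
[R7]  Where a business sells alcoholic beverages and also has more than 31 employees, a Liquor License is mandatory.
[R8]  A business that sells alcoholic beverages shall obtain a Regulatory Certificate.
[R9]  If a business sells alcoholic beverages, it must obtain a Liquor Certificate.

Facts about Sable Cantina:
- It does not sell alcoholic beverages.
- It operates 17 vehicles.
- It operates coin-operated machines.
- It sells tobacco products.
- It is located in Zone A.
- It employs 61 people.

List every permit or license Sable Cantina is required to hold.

[R1] is located in Zone A (not: is located in Zone B); employees 61 < 75 → Trade Permit not required.
[R2] is located in Zone A; does not sell alcoholic beverages → Commercial License not required.
[R3] does not sell alcoholic beverages; operates coin-operated machines → Liquor Authorization not required.
[R4] employees 61 < 74 → Municipal Registration not required.
[R5] operates coin-operated machines; is located in Zone A; employees 61 ≤ 71 → Annual License not required.
[R6] is located in Zone A (not: is located in Zone C); employees 61 ≤ 73; vehicles 17 < 25 → Compliance Certificate not required.
[R7] does not sell alcoholic beverages; employees 61 > 31 → Liquor License not required.
[R8] does not sell alcoholic beverages → Regulatory Certificate not required.
[R9] does not sell alcoholic beverages → Liquor Certificate not required.

None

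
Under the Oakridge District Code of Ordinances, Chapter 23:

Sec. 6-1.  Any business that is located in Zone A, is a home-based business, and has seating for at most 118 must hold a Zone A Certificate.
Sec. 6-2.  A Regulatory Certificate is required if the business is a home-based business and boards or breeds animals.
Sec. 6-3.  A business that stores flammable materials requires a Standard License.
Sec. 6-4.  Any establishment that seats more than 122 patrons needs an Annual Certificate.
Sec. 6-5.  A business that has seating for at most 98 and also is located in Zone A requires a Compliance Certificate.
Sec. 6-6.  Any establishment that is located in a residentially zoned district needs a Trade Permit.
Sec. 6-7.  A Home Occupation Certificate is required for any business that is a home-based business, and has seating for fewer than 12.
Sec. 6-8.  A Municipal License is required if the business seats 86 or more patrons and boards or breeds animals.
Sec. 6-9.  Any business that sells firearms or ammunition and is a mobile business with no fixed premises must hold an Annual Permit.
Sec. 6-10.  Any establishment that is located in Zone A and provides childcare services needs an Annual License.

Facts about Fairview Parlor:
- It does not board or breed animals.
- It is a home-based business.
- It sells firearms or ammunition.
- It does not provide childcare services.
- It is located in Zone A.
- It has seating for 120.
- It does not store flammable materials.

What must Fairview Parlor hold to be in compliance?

Sec. 6-1. is located in Zone A; is a home-based business; seating 120 > 118 → Zone A Certificate not required.
Sec. 6-2. is a home-based business; does not board or breed animals → Regulatory Certificate not required.
Sec. 6-3. does not store flammable materials → Standard License not required.
Sec. 6-4. seating 120 ≤ 122 → Annual Certificate not required.
Sec. 6-5. seating 120 > 98; is located in Zone A → Compliance Certificate not required.
Sec. 6-6. is located in Zone A (not: is located in a residentially zoned district) → Trade Permit not required.
Sec. 6-7. is a home-based business; seating 120 ≥ 12 → Home Occupation Certificate not required.
Sec. 6-8. seating 120 ≥ 86; does not board or breed animals → Municipal License not required.
Sec. 6-9. sells firearms or ammunition; is a home-based business (not: is a mobile business with no fixed premises) → Annual Permit not required.
Sec. 6-10. is located in Zone A; does not provide childcare services → Annual License not required.

None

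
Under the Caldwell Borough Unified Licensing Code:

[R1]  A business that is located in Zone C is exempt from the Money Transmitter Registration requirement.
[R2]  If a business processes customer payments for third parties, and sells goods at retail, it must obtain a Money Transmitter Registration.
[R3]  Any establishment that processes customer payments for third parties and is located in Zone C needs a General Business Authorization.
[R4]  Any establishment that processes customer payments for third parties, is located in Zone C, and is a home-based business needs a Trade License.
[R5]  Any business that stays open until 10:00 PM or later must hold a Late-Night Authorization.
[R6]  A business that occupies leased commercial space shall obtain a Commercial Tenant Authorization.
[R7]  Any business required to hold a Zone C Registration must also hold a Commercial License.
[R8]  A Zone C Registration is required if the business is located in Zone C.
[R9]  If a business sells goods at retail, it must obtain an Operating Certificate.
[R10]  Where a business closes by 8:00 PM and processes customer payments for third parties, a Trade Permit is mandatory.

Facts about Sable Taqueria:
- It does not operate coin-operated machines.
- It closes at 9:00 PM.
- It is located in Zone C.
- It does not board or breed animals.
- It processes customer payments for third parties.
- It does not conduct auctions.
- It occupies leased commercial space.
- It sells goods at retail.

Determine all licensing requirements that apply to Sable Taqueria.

[R1] is located in Zone C → exempt from Money Transmitter Registration.
[R2] processes customer payments for third parties; sells goods at retail → Money Transmitter Registration required.
[R3] processes customer payments for third parties; is located in Zone C → General Business Authorization required.
[R4] processes customer payments for third parties; is located in Zone C; occupies leased commercial space (not: is a home-based business) → Trade License not required.
[R5] closes 9:00 PM, at/before 10:00 PM → Late-Night Authorization not required.
[R6] occupies leased commercial space → Commercial Tenant Authorization required.
[R7] Zone C Registration is required → Commercial License also required.
[R8] is located in Zone C → Zone C Registration required.
[R9] sells goods at retail → Operating Certificate required.
[R10] closes 9:00 PM, after 8:00 PM; processes customer payments for third parties → Trade Permit not required.

Commercial License, Commercial Tenant Authorization, General Business Authorization, Operating Certificate, Zone C Registration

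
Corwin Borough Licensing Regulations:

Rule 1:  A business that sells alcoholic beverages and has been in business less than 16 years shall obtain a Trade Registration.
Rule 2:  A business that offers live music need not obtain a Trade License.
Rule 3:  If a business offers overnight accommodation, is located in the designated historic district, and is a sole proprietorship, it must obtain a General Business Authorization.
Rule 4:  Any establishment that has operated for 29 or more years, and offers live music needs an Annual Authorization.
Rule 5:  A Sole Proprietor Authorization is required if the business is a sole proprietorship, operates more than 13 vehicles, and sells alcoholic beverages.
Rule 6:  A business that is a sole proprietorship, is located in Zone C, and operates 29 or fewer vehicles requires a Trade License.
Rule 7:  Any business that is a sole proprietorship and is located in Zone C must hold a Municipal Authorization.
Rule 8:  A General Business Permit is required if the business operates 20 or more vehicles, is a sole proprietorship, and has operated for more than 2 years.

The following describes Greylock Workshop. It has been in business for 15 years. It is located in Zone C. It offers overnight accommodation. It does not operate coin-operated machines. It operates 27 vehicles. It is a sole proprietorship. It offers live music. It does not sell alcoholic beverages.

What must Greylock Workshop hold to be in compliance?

General Business Permit, Municipal Authorization

Rule 1: does not sell alcoholic beverages; years in business 15 < 16 → Trade Registration not required.
Rule 2: offers live music → exempt from Trade License.
Rule 3: offers overnight accommodation; is located in Zone C (not: is located in the designated historic district); is a sole proprietorship → General Business Authorization not required.
Rule 4: years in business 15 < 29; offers live music → Annual Authorization not required.
Rule 5: is a sole proprietorship; vehicles 27 > 13; does not sell alcoholic beverages → Sole Proprietor Authorization not required.
Rule 6: is a sole proprietorship; is located in Zone C; vehicles 27 ≤ 29 → Trade License required.
Rule 7: is a sole proprietorship; is located in Zone C → Municipal Authorization required.
Rule 8: vehicles 27 ≥ 20; is a sole proprietorship; years in business 15 > 2 → General Business Permit required.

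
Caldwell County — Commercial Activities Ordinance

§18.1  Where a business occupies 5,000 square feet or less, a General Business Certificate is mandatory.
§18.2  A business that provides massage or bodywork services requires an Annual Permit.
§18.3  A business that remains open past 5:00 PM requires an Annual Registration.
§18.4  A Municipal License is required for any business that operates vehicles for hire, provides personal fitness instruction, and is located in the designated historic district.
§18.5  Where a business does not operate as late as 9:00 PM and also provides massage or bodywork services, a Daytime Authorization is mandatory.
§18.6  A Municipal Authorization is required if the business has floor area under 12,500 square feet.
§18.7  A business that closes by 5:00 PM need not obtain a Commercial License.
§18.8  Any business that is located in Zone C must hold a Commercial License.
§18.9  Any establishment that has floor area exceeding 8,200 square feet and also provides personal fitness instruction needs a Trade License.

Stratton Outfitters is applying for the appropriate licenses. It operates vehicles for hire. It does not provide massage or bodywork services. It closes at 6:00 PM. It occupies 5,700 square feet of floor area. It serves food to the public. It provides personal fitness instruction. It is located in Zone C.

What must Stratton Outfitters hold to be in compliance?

Annual Registration, Commercial License, Municipal Authorization

§18.1 floor area 5,700 square feet > 5,000 square feet → General Business Certificate not required.
§18.2 does not provide massage or bodywork services → Annual Permit not required.
§18.3 closes 6:00 PM, after 5:00 PM → Annual Registration required.
§18.4 operates vehicles for hire; provides personal fitness instruction; is located in Zone C (not: is located in the designated historic district) → Municipal License not required.
§18.5 closes 6:00 PM, at/before 9:00 PM; does not provide massage or bodywork services → Daytime Authorization not required.
§18.6 floor area 5,700 square feet < 12,500 square feet → Municipal Authorization required.
§18.7 closes 6:00 PM, after 5:00 PM → Commercial License exemption does not apply.
§18.8 is located in Zone C → Commercial License required.
§18.9 floor area 5,700 square feet ≤ 8,200 square feet; provides personal fitness instruction → Trade License not required.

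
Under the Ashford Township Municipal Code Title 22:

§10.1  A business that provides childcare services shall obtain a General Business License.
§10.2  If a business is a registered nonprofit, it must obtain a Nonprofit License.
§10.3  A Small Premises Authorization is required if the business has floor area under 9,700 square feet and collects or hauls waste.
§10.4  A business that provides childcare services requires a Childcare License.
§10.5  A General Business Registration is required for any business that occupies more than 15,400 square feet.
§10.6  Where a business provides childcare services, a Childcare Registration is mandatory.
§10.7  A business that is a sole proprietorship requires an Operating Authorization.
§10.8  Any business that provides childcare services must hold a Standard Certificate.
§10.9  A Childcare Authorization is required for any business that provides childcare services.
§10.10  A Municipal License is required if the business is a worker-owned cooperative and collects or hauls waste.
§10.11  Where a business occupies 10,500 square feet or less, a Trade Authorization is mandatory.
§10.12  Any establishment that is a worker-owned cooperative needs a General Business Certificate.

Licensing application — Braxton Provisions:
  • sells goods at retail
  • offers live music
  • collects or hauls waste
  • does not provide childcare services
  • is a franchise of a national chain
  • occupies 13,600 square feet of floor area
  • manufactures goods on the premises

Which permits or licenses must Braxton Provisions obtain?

None

§10.1 does not provide childcare services → General Business License not required.
§10.2 is a franchise of a national chain (not: is a registered nonprofit) → Nonprofit License not required.
§10.3 floor area 13,600 square feet ≥ 9,700 square feet; collects or hauls waste → Small Premises Authorization not required.
§10.4 does not provide childcare services → Childcare License not required.
§10.5 floor area 13,600 square feet ≤ 15,400 square feet → General Business Registration not required.
§10.6 does not provide childcare services → Childcare Registration not required.
§10.7 is a franchise of a national chain (not: is a sole proprietorship) → Operating Authorization not required.
§10.8 does not provide childcare services → Standard Certificate not required.
§10.9 does not provide childcare services → Childcare Authorization not required.
§10.10 is a franchise of a national chain (not: is a worker-owned cooperative); collects or hauls waste → Municipal License not required.
§10.11 floor area 13,600 square feet > 10,500 square feet → Trade Authorization not required.
§10.12 is a franchise of a national chain (not: is a worker-owned cooperative) → General Business Certificate not required.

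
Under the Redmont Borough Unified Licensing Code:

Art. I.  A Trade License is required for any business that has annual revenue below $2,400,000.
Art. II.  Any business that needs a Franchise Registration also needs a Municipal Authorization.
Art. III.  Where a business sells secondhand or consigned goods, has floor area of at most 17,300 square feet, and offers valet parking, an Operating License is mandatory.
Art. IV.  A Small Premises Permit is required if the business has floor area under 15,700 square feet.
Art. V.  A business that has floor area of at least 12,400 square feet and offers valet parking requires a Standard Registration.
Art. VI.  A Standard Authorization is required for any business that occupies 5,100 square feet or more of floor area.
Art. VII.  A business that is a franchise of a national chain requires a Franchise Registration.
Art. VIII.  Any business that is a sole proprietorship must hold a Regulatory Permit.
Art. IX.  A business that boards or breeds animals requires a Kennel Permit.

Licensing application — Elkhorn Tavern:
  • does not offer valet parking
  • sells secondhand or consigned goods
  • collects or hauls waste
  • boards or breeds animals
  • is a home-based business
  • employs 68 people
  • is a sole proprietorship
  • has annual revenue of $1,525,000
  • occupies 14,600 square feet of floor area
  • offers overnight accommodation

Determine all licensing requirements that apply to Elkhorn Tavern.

Kennel Permit, Regulatory Permit, Small Premises Permit, Standard Authorization, Trade License

Art. I. revenue $1,525,000 < $2,400,000 → Trade License required.
Art. II. Franchise Registration is not required → no effect.
Art. III. sells secondhand or consigned goods; floor area 14,600 square feet ≤ 17,300 square feet; does not offer valet parking → Operating License not required.
Art. IV. floor area 14,600 square feet < 15,700 square feet → Small Premises Permit required.
Art. V. floor area 14,600 square feet ≥ 12,400 square feet; does not offer valet parking → Standard Registration not required.
Art. VI. floor area 14,600 square feet ≥ 5,100 square feet → Standard Authorization required.
Art. VII. is a sole proprietorship (not: is a franchise of a national chain) → Franchise Registration not required.
Art. VIII. is a sole proprietorship → Regulatory Permit required.
Art. IX. boards or breeds animals → Kennel Permit required.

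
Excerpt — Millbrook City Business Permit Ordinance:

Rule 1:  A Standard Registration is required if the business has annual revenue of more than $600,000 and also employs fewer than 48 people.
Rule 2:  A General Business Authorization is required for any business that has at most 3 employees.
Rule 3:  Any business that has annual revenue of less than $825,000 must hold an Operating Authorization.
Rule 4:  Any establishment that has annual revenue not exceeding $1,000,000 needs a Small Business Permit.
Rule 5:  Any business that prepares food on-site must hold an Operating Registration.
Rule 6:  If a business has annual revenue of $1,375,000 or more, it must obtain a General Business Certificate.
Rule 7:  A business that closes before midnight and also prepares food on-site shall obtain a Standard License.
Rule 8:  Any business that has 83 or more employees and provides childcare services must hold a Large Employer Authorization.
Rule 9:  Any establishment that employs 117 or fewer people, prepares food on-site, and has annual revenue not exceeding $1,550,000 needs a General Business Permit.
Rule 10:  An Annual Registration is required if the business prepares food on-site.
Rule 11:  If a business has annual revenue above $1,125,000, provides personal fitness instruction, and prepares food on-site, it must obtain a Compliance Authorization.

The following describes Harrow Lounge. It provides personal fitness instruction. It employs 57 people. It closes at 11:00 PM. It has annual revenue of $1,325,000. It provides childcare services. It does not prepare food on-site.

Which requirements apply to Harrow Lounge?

Rule 1: revenue $1,325,000 > $600,000; employees 57 ≥ 48 → Standard Registration not required.
Rule 2: employees 57 > 3 → General Business Authorization not required.
Rule 3: revenue $1,325,000 ≥ $825,000 → Operating Authorization not required.
Rule 4: revenue $1,325,000 > $1,000,000 → Small Business Permit not required.
Rule 5: does not prepare food on-site → Operating Registration not required.
Rule 6: revenue $1,325,000 < $1,375,000 → General Business Certificate not required.
Rule 7: closes 11:00 PM, at/before midnight; does not prepare food on-site → Standard License not required.
Rule 8: employees 57 < 83; provides childcare services → Large Employer Authorization not required.
Rule 9: employees 57 ≤ 117; does not prepare food on-site; revenue $1,325,000 ≤ $1,550,000 → General Business Permit not required.
Rule 10: does not prepare food on-site → Annual Registration not required.
Rule 11: revenue $1,325,000 > $1,125,000; provides personal fitness instruction; does not prepare food on-site → Compliance Authorization not required.

None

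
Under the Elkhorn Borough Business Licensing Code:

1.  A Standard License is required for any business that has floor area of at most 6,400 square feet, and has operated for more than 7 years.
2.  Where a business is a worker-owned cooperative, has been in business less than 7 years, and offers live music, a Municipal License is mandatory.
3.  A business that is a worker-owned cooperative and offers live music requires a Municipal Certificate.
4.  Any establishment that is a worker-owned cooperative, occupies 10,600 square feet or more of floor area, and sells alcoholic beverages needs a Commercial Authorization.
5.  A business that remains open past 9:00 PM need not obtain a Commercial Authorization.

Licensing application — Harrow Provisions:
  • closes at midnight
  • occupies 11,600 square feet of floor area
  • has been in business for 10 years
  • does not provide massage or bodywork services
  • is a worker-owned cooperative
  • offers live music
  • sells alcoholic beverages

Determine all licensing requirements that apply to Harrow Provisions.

Municipal Certificate

1. floor area 11,600 square feet > 6,400 square feet; years in business 10 > 7 → Standard License not required.
2. is a worker-owned cooperative; years in business 10 ≥ 7; offers live music → Municipal License not required.
3. is a worker-owned cooperative; offers live music → Municipal Certificate required.
4. is a worker-owned cooperative; floor area 11,600 square feet ≥ 10,600 square feet; sells alcoholic beverages → Commercial Authorization required.
5. closes midnight, after 9:00 PM → exempt from Commercial Authorization.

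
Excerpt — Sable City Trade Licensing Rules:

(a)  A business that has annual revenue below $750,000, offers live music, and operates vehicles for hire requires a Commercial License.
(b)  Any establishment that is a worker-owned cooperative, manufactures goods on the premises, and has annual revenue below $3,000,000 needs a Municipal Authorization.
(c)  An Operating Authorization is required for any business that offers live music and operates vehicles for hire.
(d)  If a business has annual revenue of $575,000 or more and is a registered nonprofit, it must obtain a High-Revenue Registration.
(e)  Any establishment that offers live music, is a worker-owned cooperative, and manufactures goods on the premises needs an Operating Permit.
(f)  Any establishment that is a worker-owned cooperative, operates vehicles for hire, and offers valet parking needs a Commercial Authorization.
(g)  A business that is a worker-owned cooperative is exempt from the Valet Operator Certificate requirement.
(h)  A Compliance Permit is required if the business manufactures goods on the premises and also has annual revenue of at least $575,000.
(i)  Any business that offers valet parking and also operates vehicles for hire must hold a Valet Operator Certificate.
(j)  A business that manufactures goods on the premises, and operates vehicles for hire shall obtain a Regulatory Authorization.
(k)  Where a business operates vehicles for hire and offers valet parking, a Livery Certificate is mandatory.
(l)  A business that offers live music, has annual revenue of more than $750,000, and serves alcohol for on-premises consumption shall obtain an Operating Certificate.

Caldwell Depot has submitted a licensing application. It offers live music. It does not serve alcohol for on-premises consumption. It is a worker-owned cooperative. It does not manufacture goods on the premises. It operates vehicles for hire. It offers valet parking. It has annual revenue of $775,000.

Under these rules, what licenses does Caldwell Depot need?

Commercial Authorization, Livery Certificate, Operating Authorization

(a) revenue $775,000 ≥ $750,000; offers live music; operates vehicles for hire → Commercial License not required.
(b) is a worker-owned cooperative; does not manufacture goods on the premises; revenue $775,000 < $3,000,000 → Municipal Authorization not required.
(c) offers live music; operates vehicles for hire → Operating Authorization required.
(d) revenue $775,000 ≥ $575,000; is a worker-owned cooperative (not: is a registered nonprofit) → High-Revenue Registration not required.
(e) offers live music; is a worker-owned cooperative; does not manufacture goods on the premises → Operating Permit not required.
(f) is a worker-owned cooperative; operates vehicles for hire; offers valet parking → Commercial Authorization required.
(g) is a worker-owned cooperative → exempt from Valet Operator Certificate.
(h) does not manufacture goods on the premises; revenue $775,000 ≥ $575,000 → Compliance Permit not required.
(i) offers valet parking; operates vehicles for hire → Valet Operator Certificate required.
(j) does not manufacture goods on the premises; operates vehicles for hire → Regulatory Authorization not required.
(k) operates vehicles for hire; offers valet parking → Livery Certificate required.
(l) offers live music; revenue $775,000 > $750,000; does not serve alcohol for on-premises consumption → Operating Certificate not required.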